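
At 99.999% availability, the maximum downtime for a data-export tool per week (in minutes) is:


Formula: allowed downtime = period * (100 - SLA) / 100
Period (week) = 10080 minutes
Unavailability fraction = (100 - 99.999) / 100
Allowed downtime = 10080 * (100 - 99.999) / 100
Allowed downtime = 0.1008 minutes

0.1008 minutes


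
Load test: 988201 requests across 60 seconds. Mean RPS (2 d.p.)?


Formula: throughput = requests / seconds
throughput = 988201 / 60
throughput = 16470.02 requests/second

16470.02 requests/second


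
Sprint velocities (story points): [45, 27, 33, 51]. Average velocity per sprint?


Formula: Avg velocity = Total points / Number of sprints
Points: [45, 27, 33, 51]
Sum = 45 + 27 + 33 + 51 = 156
Avg velocity = 156 / 4 = 39.0 points/sprint

39.0 points/sprint


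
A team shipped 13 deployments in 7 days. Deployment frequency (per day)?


Formula: deployments per day = releases / days
= 13 / 7
= 1.857 deploys/day
(equivalently, 13.0 deploys/week)

1.857 deploys/day


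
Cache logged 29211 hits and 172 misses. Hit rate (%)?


Formula: hit rate = hits / (hits + misses) * 100
hit rate = 29211 / (29211 + 172) * 100
hit rate = 29211 / 29383 * 100
hit rate = 99.41%

99.41%


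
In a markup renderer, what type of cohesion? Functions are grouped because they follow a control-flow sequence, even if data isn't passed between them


Reasoning: Grouped by order of execution within a routine, not by data flow
Type: Procedural cohesion

Procedural cohesion


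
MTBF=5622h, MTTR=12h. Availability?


Availability = MTBF / (MTBF + MTTR)
Availability = 5622 / (5622 + 12)
Availability = 5622 / 5634
Availability = 99.787%

99.787%


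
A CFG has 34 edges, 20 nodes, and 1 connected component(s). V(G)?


Formula: V(G) = E - N + 2P
V(G) = 34 - 20 + 2*1
V(G) = 14 + 2
V(G) = 16

16


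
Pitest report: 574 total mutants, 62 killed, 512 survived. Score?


Mutation score = killed / total * 100
Mutation score = 62 / 574 * 100
Mutation score = 10.8%

10.8%


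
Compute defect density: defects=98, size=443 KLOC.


Defect density = defects / KLOC
Defect density = 98 / 443
Defect density = 0.221 defects/KLOC

0.221 defects/KLOC


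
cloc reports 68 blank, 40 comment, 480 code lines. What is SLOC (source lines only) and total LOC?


Total LOC = blank + comment + code
Total LOC = 68 + 40 + 480 = 588
SLOC (source only) = code = 480

Total LOC: 588, SLOC: 480


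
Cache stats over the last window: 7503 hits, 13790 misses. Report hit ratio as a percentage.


Formula: hit rate = hits / (hits + misses) * 100
hit rate = 7503 / (7503 + 13790) * 100
hit rate = 7503 / 21293 * 100
hit rate = 35.24%

35.24%


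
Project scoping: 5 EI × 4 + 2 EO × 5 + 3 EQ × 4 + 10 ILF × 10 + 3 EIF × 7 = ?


UFP = EI*4 + EO*5 + EQ*4 + ILF*10 + EIF*7
UFP = 5*4 + 2*5 + 3*4 + 10*10 + 3*7
UFP = 20 + 10 + 12 + 100 + 21
UFP = 163

163


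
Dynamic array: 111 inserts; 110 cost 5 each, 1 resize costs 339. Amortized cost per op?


Formula: Amortized cost = Total cost / Operations
Total cost = (110 * 5) + (1 * 339)
Total cost = 550 + 339 = 889
Amortized = 889 / 111 = 8.009

8.009


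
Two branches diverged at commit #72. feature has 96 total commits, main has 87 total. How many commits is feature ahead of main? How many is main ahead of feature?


Common ancestor: commit #72
feature commits after divergence: 96 - 72 = 24
main commits after divergence: 87 - 72 = 15
feature is 24 commits ahead of main
main is 15 commits ahead of feature

feature ahead: 24, main ahead: 15


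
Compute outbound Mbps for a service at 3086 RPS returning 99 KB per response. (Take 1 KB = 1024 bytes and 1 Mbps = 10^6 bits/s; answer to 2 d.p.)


Formula: Mbps = payload_bytes * RPS * 8 / 1e6
Payload per request = 99 KB = 99 * 1024 = 101376 bytes
Total bytes/sec = 101376 * 3086 = 312846336
Total bits/sec = 312846336 * 8 = 2502770688
Mbps = 2502770688 / 1e6 = 2502.77

2502.77 Mbps


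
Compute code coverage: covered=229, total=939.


Coverage = covered / total * 100
Coverage = 229 / 939 * 100
Coverage = 24.39%

24.39%


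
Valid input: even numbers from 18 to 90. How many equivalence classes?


Constraint: even integers in [18, 90]
Class 1: x < 18 — out-of-range invalid
Class 2: x in [18,90] but odd — wrong type invalid
Class 3: x in [18,90] and even — valid
Class 4: x > 90 — out-of-range invalid
Total equivalence classes: 4

4 equivalence classes


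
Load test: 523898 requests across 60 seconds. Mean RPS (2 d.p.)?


Formula: throughput = requests / seconds
throughput = 523898 / 60
throughput = 8731.63 requests/second

8731.63 requests/second


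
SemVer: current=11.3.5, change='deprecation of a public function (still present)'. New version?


Current: 11.3.5
Change category: 'deprecation of a public function (still present)' → minor bump
SemVer rule: minor bump → increment MINOR, reset PATCH to 0 (MAJOR unchanged)
New: 11.4.0

11.4.0


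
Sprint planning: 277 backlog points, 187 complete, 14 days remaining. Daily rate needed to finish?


Formula: Required rate = Remaining points / Days left
Remaining = 277 - 187 = 90 points
Required rate = 90 / 14 = 6.43 points/day

6.43 points/day


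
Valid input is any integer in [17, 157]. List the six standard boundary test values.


Range: [17, 157]
Boundaries: just below min, min, min+1, max-1, max, just above max
Values: [16, 17, 18, 156, 157, 158]

[16, 17, 18, 156, 157, 158]


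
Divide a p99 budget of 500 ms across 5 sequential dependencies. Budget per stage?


Formula: per_stage = total_budget / stages
per_stage = 500 / 5
per_stage = 100.0 ms

100.0 ms


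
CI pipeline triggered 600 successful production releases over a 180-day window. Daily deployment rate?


Formula: deployments per day = releases / days
= 600 / 180
= 3.333 deploys/day
(equivalently, 23.33 deploys/week)

3.333 deploys/day


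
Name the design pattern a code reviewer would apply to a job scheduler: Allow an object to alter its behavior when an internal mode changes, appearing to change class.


This matches the State pattern

State


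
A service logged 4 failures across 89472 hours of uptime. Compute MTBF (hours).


Formula: MTBF = Total operating time / Number of failures
MTBF = 89472 / 4
MTBF = 22368.0 hours

22368.0 hours


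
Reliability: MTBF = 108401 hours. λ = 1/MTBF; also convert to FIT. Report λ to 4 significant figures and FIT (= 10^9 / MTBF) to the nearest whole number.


Formula: λ = 1 / MTBF; FIT = λ × 1e9 = 1e9 / MTBF
λ = 1 / 108401 ≈ 9.225e-06 failures/hour
FIT = 1e9 / 108401 ≈ 9225 failures per 1e9 hours (nearest whole number)

λ = 9.225e-06 /h, FIT = 9225


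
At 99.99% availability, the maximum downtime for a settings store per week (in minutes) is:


Formula: allowed downtime = period * (100 - SLA) / 100
Period (week) = 10080 minutes
Unavailability fraction = (100 - 99.99) / 100
Allowed downtime = 10080 * (100 - 99.99) / 100
Allowed downtime = 1.008 minutes

1.008 minutes


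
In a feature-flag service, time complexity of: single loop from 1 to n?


Reasoning: one pass through n items
Complexity: O(n)

O(n)


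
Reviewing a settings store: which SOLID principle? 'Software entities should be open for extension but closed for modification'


This describes the Open/Closed Principle (OCP)

Open/Closed Principle (OCP)


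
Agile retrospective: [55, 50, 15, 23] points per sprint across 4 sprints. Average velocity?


Formula: Avg velocity = Total points / Number of sprints
Points: [55, 50, 15, 23]
Sum = 55 + 50 + 15 + 23 = 143
Avg velocity = 143 / 4 = 35.75 points/sprint

35.75 points/sprint


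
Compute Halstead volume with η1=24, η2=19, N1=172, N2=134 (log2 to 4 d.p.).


Formula: V = N * log2(η), where N = N1 + N2 and η = η1 + η2
η = 24 + 19 = 43
N = 172 + 134 = 306
log2(43) ≈ 5.4263
V = 306 * 5.4263 = 1660.45

1660.45


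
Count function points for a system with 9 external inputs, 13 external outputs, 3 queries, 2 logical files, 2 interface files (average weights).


UFP = EI*4 + EO*5 + EQ*4 + ILF*10 + EIF*7
UFP = 9*4 + 13*5 + 3*4 + 2*10 + 2*7
UFP = 36 + 65 + 12 + 20 + 14
UFP = 147

147


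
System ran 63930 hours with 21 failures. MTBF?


Formula: MTBF = Total operating time / Number of failures
MTBF = 63930 / 21
MTBF = 3044.29 hours

3044.29 hours


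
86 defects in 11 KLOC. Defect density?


Defect density = defects / KLOC
Defect density = 86 / 11
Defect density = 7.818 defects/KLOC

7.818 defects/KLOC


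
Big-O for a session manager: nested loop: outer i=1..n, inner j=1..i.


Reasoning: triangle: n(n+1)/2 ~ n^2/2
Complexity: O(n^2)

O(n^2)


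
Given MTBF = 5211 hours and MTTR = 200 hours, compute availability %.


Availability = MTBF / (MTBF + MTTR)
Availability = 5211 / (5211 + 200)
Availability = 5211 / 5411
Availability = 96.3038%

96.3038%


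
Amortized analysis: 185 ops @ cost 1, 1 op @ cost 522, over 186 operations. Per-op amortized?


Formula: Amortized cost = Total cost / Operations
Total cost = (185 * 1) + (1 * 522)
Total cost = 185 + 522 = 707
Amortized = 707 / 186 = 3.8011

3.8011


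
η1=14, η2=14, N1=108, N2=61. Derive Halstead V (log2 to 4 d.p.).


Formula: V = N * log2(η), where N = N1 + N2 and η = η1 + η2
η = 14 + 14 = 28
N = 108 + 61 = 169
log2(28) ≈ 4.8074
V = 169 * 4.8074 = 812.45

812.45


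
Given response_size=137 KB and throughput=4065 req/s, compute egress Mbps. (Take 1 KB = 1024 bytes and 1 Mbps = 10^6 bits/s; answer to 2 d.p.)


Formula: Mbps = payload_bytes * RPS * 8 / 1e6
Payload per request = 137 KB = 137 * 1024 = 140288 bytes
Total bytes/sec = 140288 * 4065 = 570270720
Total bits/sec = 570270720 * 8 = 4562165760
Mbps = 4562165760 / 1e6 = 4562.17

4562.17 Mbps


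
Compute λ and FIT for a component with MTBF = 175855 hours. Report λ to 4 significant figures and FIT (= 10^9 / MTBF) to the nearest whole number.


Formula: λ = 1 / MTBF; FIT = λ × 1e9 = 1e9 / MTBF
λ = 1 / 175855 ≈ 5.687e-06 failures/hour
FIT = 1e9 / 175855 ≈ 5687 failures per 1e9 hours (nearest whole number)

λ = 5.687e-06 /h, FIT = 5687


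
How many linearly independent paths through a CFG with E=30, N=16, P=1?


Formula: V(G) = E - N + 2P
V(G) = 30 - 16 + 2*1
V(G) = 14 + 2
V(G) = 16

16


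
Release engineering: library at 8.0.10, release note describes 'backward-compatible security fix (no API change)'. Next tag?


Current: 8.0.10
Change category: 'backward-compatible security fix (no API change)' → patch bump
SemVer rule: patch bump → increment PATCH (MAJOR and MINOR unchanged)
New: 8.0.11

8.0.11


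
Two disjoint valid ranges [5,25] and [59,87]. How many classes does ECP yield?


Valid ranges: [5,25] and [59,87]
Class 1: x < 5 — invalid
Class 2: 5 ≤ x ≤ 25 — valid
Class 3: 25 < x < 59 — invalid (gap between ranges)
Class 4: 59 ≤ x ≤ 87 — valid
Class 5: x > 87 — invalid
Total equivalence classes: 5

5 equivalence classes


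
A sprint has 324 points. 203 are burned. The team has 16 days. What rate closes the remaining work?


Formula: Required rate = Remaining points / Days left
Remaining = 324 - 203 = 121 points
Required rate = 121 / 16 = 7.56 points/day

7.56 points/day


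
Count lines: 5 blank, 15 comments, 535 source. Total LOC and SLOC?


Total LOC = blank + comment + code
Total LOC = 5 + 15 + 535 = 555
SLOC (source only) = code = 535

Total LOC: 555, SLOC: 535


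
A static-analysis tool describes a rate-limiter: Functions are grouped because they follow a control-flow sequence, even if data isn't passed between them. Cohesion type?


Reasoning: Grouped by order of execution within a routine, not by data flow
Type: Procedural cohesion

Procedural cohesion


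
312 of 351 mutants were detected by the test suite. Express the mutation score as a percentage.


Mutation score = killed / total * 100
Mutation score = 312 / 351 * 100
Mutation score = 88.89%

88.89%


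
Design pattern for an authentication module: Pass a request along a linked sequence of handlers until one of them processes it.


This matches the Chain of Responsibility pattern

Chain of Responsibility


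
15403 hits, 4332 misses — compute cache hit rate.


Formula: hit rate = hits / (hits + misses) * 100
hit rate = 15403 / (15403 + 4332) * 100
hit rate = 15403 / 19735 * 100
hit rate = 78.05%

78.05%


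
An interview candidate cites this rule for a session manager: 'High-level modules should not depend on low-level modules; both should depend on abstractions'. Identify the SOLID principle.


This describes the Dependency Inversion Principle (DIP)

Dependency Inversion Principle (DIP)


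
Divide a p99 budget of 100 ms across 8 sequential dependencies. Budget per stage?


Formula: per_stage = total_budget / stages
per_stage = 100 / 8
per_stage = 12.5 ms

12.5 ms


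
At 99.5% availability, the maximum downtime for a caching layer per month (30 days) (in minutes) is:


Formula: allowed downtime = period * (100 - SLA) / 100
Period (month (30 days)) = 43200 minutes
Unavailability fraction = (100 - 99.5) / 100
Allowed downtime = 43200 * (100 - 99.5) / 100
Allowed downtime = 216.0 minutes

216.0 minutes


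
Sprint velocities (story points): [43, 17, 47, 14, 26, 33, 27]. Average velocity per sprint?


Formula: Avg velocity = Total points / Number of sprints
Points: [43, 17, 47, 14, 26, 33, 27]
Sum = 43 + 17 + 47 + 14 + 26 + 33 + 27 = 207
Avg velocity = 207 / 7 = 29.57 points/sprint

29.57 points/sprint


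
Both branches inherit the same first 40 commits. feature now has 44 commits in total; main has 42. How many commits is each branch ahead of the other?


Common ancestor: commit #40
feature commits after divergence: 44 - 40 = 4
main commits after divergence: 42 - 40 = 2
feature is 4 commits ahead of main
main is 2 commits ahead of feature

feature ahead: 4, main ahead: 2


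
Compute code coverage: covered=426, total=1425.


Coverage = covered / total * 100
Coverage = 426 / 1425 * 100
Coverage = 29.89%

29.89%


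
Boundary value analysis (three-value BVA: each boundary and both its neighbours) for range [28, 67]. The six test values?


Range: [28, 67]
Boundaries: just below min, min, min+1, max-1, max, just above max
Values: [27, 28, 29, 66, 67, 68]

[27, 28, 29, 66, 67, 68]


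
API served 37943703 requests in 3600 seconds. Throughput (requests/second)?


Formula: throughput = requests / seconds
throughput = 37943703 / 3600
throughput = 10539.92 requests/second

10539.92 requests/second


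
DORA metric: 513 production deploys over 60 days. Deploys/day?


Formula: deployments per day = releases / days
= 513 / 60
= 8.55 deploys/day
(equivalently, 59.85 deploys/week)

8.55 deploys/day


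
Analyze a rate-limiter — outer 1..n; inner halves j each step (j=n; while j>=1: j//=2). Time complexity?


Reasoning: n times log n
Complexity: O(n log n)

O(n log n)


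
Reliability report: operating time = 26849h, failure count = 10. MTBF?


Formula: MTBF = Total operating time / Number of failures
MTBF = 26849 / 10
MTBF = 2684.9 hours

2684.9 hours


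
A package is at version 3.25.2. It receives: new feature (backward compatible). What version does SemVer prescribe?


Current: 3.25.2
Change category: 'new feature (backward compatible)' → minor bump
SemVer rule: minor bump → increment MINOR, reset PATCH to 0 (MAJOR unchanged)
New: 3.26.0

3.26.0


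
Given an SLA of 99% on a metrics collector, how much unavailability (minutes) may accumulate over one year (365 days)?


Formula: allowed downtime = period * (100 - SLA) / 100
Period (year (365 days)) = 525600 minutes
Unavailability fraction = (100 - 99.0) / 100
Allowed downtime = 525600 * (100 - 99.0) / 100
Allowed downtime = 5256.0 minutes

5256.0 minutes


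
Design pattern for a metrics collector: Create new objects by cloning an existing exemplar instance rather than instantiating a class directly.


This matches the Prototype pattern

Prototype


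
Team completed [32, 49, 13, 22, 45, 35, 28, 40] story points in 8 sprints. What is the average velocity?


Formula: Avg velocity = Total points / Number of sprints
Points: [32, 49, 13, 22, 45, 35, 28, 40]
Sum = 32 + 49 + 13 + 22 + 45 + 35 + 28 + 40 = 264
Avg velocity = 264 / 8 = 33.0 points/sprint

33.0 points/sprint


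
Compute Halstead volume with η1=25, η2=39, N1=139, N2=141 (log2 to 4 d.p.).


Formula: V = N * log2(η), where N = N1 + N2 and η = η1 + η2
η = 25 + 39 = 64
N = 139 + 141 = 280
log2(64) ≈ 6.0000
V = 280 * 6.0000 = 1680.00

1680.00


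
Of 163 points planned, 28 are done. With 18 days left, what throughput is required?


Formula: Required rate = Remaining points / Days left
Remaining = 163 - 28 = 135 points
Required rate = 135 / 18 = 7.5 points/day

7.5 points/day


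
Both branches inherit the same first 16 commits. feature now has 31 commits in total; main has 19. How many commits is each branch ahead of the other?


Common ancestor: commit #16
feature commits after divergence: 31 - 16 = 15
main commits after divergence: 19 - 16 = 3
feature is 15 commits ahead of main
main is 3 commits ahead of feature

feature ahead: 15, main ahead: 3


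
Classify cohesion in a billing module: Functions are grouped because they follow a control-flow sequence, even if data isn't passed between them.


Reasoning: Grouped by order of execution within a routine, not by data flow
Type: Procedural cohesion

Procedural cohesion


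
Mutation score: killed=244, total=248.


Mutation score = killed / total * 100
Mutation score = 244 / 248 * 100
Mutation score = 98.39%

98.39%


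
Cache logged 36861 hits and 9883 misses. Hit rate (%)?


Formula: hit rate = hits / (hits + misses) * 100
hit rate = 36861 / (36861 + 9883) * 100
hit rate = 36861 / 46744 * 100
hit rate = 78.86%

78.86%


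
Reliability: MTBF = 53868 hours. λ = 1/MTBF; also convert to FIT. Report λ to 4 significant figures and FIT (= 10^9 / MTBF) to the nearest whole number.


Formula: λ = 1 / MTBF; FIT = λ × 1e9 = 1e9 / MTBF
λ = 1 / 53868 ≈ 1.856e-05 failures/hour
FIT = 1e9 / 53868 ≈ 18564 failures per 1e9 hours (nearest whole number)

λ = 1.856e-05 /h, FIT = 18564


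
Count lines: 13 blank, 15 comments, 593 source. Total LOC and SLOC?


Total LOC = blank + comment + code
Total LOC = 13 + 15 + 593 = 621
SLOC (source only) = code = 593

Total LOC: 621, SLOC: 593


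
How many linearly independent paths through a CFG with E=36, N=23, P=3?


Formula: V(G) = E - N + 2P
V(G) = 36 - 23 + 2*3
V(G) = 13 + 6
V(G) = 19

19


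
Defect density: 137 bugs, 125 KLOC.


Defect density = defects / KLOC
Defect density = 137 / 125
Defect density = 1.096 defects/KLOC

1.096 defects/KLOC


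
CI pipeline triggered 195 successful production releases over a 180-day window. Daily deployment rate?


Formula: deployments per day = releases / days
= 195 / 180
= 1.083 deploys/day
(equivalently, 7.58 deploys/week)

1.083 deploys/day


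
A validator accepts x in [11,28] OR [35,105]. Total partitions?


Valid ranges: [11,28] and [35,105]
Class 1: x < 11 — invalid
Class 2: 11 ≤ x ≤ 28 — valid
Class 3: 28 < x < 35 — invalid (gap between ranges)
Class 4: 35 ≤ x ≤ 105 — valid
Class 5: x > 105 — invalid
Total equivalence classes: 5

5 equivalence classes


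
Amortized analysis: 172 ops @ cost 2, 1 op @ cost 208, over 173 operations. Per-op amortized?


Formula: Amortized cost = Total cost / Operations
Total cost = (172 * 2) + (1 * 208)
Total cost = 344 + 208 = 552
Amortized = 552 / 173 = 3.1908

3.1908


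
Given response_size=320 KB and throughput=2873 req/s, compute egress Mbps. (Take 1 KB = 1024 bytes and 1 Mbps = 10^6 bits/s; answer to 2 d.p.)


Formula: Mbps = payload_bytes * RPS * 8 / 1e6
Payload per request = 320 KB = 320 * 1024 = 327680 bytes
Total bytes/sec = 327680 * 2873 = 941424640
Total bits/sec = 941424640 * 8 = 7531397120
Mbps = 7531397120 / 1e6 = 7531.4

7531.4 Mbps


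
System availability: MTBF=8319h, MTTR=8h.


Availability = MTBF / (MTBF + MTTR)
Availability = 8319 / (8319 + 8)
Availability = 8319 / 8327
Availability = 99.9039%

99.9039%


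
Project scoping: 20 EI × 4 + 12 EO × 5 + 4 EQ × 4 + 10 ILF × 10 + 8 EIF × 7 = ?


UFP = EI*4 + EO*5 + EQ*4 + ILF*10 + EIF*7
UFP = 20*4 + 12*5 + 4*4 + 10*10 + 8*7
UFP = 80 + 60 + 16 + 100 + 56
UFP = 312

312


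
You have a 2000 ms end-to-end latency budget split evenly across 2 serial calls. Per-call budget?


Formula: per_stage = total_budget / stages
per_stage = 2000 / 2
per_stage = 1000.0 ms

1000.0 ms


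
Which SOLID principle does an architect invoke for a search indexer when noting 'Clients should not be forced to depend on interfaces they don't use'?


This describes the Interface Segregation Principle (ISP)

Interface Segregation Principle (ISP)


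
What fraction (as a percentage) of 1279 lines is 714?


Coverage = covered / total * 100
Coverage = 714 / 1279 * 100
Coverage = 55.82%

55.82%


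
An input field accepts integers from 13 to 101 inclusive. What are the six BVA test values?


Range: [13, 101]
Boundaries: just below min, min, min+1, max-1, max, just above max
Values: [12, 13, 14, 100, 101, 102]

[12, 13, 14, 100, 101, 102]


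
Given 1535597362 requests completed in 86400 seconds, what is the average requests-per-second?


Formula: throughput = requests / seconds
throughput = 1535597362 / 86400
throughput = 17773.12 requests/second

17773.12 requests/second


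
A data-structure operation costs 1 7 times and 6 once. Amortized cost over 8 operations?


Formula: Amortized cost = Total cost / Operations
Total cost = (7 * 1) + (1 * 6)
Total cost = 7 + 6 = 13
Amortized = 13 / 8 = 1.625

1.625


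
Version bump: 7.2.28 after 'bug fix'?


Current: 7.2.28
Change category: 'bug fix' → patch bump
SemVer rule: patch bump → increment PATCH (MAJOR and MINOR unchanged)
New: 7.2.29

7.2.29


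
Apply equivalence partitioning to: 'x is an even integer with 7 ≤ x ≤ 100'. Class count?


Constraint: even integers in [7, 100]
Class 1: x < 7 — out-of-range invalid
Class 2: x in [7,100] but odd — wrong type invalid
Class 3: x in [7,100] and even — valid
Class 4: x > 100 — out-of-range invalid
Total equivalence classes: 4

4 equivalence classes


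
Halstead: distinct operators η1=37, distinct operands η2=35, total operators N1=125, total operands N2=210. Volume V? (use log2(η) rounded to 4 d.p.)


Formula: V = N * log2(η), where N = N1 + N2 and η = η1 + η2
η = 37 + 35 = 72
N = 125 + 210 = 335
log2(72) ≈ 6.1699
V = 335 * 6.1699 = 2066.92

2066.92


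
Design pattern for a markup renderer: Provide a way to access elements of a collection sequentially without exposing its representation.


This matches the Iterator pattern

Iterator


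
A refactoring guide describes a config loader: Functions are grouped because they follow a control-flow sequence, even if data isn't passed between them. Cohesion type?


Reasoning: Grouped by order of execution within a routine, not by data flow
Type: Procedural cohesion

Procedural cohesion


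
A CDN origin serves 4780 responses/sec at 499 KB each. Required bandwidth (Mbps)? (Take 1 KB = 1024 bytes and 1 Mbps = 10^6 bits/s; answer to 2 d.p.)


Formula: Mbps = payload_bytes * RPS * 8 / 1e6
Payload per request = 499 KB = 499 * 1024 = 510976 bytes
Total bytes/sec = 510976 * 4780 = 2442465280
Total bits/sec = 2442465280 * 8 = 19539722240
Mbps = 19539722240 / 1e6 = 19539.72

19539.72 Mbps


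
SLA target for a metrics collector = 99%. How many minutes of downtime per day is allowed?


Formula: allowed downtime = period * (100 - SLA) / 100
Period (day) = 1440 minutes
Unavailability fraction = (100 - 99.0) / 100
Allowed downtime = 1440 * (100 - 99.0) / 100
Allowed downtime = 14.4 minutes

14.4 minutes


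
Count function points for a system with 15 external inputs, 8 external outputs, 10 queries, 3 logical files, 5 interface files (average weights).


UFP = EI*4 + EO*5 + EQ*4 + ILF*10 + EIF*7
UFP = 15*4 + 8*5 + 10*4 + 3*10 + 5*7
UFP = 60 + 40 + 40 + 30 + 35
UFP = 205

205


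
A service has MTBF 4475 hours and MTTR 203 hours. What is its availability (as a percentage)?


Availability = MTBF / (MTBF + MTTR)
Availability = 4475 / (4475 + 203)
Availability = 4475 / 4678
Availability = 95.6605%

95.6605%


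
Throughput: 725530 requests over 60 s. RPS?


Formula: throughput = requests / seconds
throughput = 725530 / 60
throughput = 12092.17 requests/second

12092.17 requests/second


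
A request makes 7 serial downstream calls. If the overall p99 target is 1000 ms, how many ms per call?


Formula: per_stage = total_budget / stages
per_stage = 1000 / 7
per_stage = 142.86 ms

142.86 ms


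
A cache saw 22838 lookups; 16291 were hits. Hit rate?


Formula: hit rate = hits / (hits + misses) * 100
hit rate = 16291 / (16291 + 6547) * 100
hit rate = 16291 / 22838 * 100
hit rate = 71.33%

71.33%


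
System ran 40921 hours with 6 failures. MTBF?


Formula: MTBF = Total operating time / Number of failures
MTBF = 40921 / 6
MTBF = 6820.17 hours

6820.17 hours


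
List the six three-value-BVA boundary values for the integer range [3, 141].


Range: [3, 141]
Boundaries: just below min, min, min+1, max-1, max, just above max
Values: [2, 3, 4, 140, 141, 142]

[2, 3, 4, 140, 141, 142]


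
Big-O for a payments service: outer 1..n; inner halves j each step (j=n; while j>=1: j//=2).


Reasoning: n times log n
Complexity: O(n log n)

O(n log n)


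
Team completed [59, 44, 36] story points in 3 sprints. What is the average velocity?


Formula: Avg velocity = Total points / Number of sprints
Points: [59, 44, 36]
Sum = 59 + 44 + 36 = 139
Avg velocity = 139 / 3 = 46.33 points/sprint

46.33 points/sprint


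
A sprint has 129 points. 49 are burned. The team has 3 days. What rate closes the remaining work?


Formula: Required rate = Remaining points / Days left
Remaining = 129 - 49 = 80 points
Required rate = 80 / 3 = 26.67 points/day

26.67 points/day


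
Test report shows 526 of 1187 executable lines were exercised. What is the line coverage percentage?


Coverage = covered / total * 100
Coverage = 526 / 1187 * 100
Coverage = 44.31%

44.31%


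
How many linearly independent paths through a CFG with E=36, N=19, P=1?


Formula: V(G) = E - N + 2P
V(G) = 36 - 19 + 2*1
V(G) = 17 + 2
V(G) = 19

19


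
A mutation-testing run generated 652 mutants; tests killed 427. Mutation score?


Mutation score = killed / total * 100
Mutation score = 427 / 652 * 100
Mutation score = 65.49%

65.49%


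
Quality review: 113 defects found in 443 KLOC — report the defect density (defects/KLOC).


Defect density = defects / KLOC
Defect density = 113 / 443
Defect density = 0.255 defects/KLOC

0.255 defects/KLOC


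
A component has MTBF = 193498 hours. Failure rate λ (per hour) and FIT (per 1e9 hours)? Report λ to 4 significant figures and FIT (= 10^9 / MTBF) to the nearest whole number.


Formula: λ = 1 / MTBF; FIT = λ × 1e9 = 1e9 / MTBF
λ = 1 / 193498 ≈ 5.168e-06 failures/hour
FIT = 1e9 / 193498 ≈ 5168 failures per 1e9 hours (nearest whole number)

λ = 5.168e-06 /h, FIT = 5168


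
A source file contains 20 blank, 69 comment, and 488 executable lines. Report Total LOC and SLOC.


Total LOC = blank + comment + code
Total LOC = 20 + 69 + 488 = 577
SLOC (source only) = code = 488

Total LOC: 577, SLOC: 488


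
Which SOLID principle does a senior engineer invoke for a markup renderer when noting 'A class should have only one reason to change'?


This describes the Single Responsibility Principle (SRP)

Single Responsibility Principle (SRP)


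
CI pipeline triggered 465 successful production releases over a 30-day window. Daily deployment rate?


Formula: deployments per day = releases / days
= 465 / 30
= 15.5 deploys/day
(equivalently, 108.5 deploys/week)

15.5 deploys/day


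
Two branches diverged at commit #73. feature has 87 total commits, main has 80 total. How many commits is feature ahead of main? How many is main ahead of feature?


Common ancestor: commit #73
feature commits after divergence: 87 - 73 = 14
main commits after divergence: 80 - 73 = 7
feature is 14 commits ahead of main
main is 7 commits ahead of feature

feature ahead: 14, main ahead: 7


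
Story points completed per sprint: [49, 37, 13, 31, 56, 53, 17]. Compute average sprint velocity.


Formula: Avg velocity = Total points / Number of sprints
Points: [49, 37, 13, 31, 56, 53, 17]
Sum = 49 + 37 + 13 + 31 + 56 + 53 + 17 = 256
Avg velocity = 256 / 7 = 36.57 points/sprint

36.57 points/sprint


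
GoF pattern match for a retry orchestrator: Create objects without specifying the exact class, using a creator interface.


This matches the Factory Method pattern

Factory Method


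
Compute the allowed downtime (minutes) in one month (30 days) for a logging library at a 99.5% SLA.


Formula: allowed downtime = period * (100 - SLA) / 100
Period (month (30 days)) = 43200 minutes
Unavailability fraction = (100 - 99.5) / 100
Allowed downtime = 43200 * (100 - 99.5) / 100
Allowed downtime = 216.0 minutes

216.0 minutes


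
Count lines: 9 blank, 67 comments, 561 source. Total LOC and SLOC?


Total LOC = blank + comment + code
Total LOC = 9 + 67 + 561 = 637
SLOC (source only) = code = 561

Total LOC: 637, SLOC: 561


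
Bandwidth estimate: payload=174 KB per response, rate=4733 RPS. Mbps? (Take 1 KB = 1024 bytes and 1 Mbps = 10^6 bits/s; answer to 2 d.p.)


Formula: Mbps = payload_bytes * RPS * 8 / 1e6
Payload per request = 174 KB = 174 * 1024 = 178176 bytes
Total bytes/sec = 178176 * 4733 = 843307008
Total bits/sec = 843307008 * 8 = 6746456064
Mbps = 6746456064 / 1e6 = 6746.46

6746.46 Mbps


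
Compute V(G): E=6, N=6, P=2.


Formula: V(G) = E - N + 2P
V(G) = 6 - 6 + 2*2
V(G) = 0 + 4
V(G) = 4

4


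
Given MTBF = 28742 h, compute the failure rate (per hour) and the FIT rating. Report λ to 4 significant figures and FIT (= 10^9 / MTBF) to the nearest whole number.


Formula: λ = 1 / MTBF; FIT = λ × 1e9 = 1e9 / MTBF
λ = 1 / 28742 ≈ 3.479e-05 failures/hour
FIT = 1e9 / 28742 ≈ 34792 failures per 1e9 hours (nearest whole number)

λ = 3.479e-05 /h, FIT = 34792


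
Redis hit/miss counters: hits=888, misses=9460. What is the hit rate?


Formula: hit rate = hits / (hits + misses) * 100
hit rate = 888 / (888 + 9460) * 100
hit rate = 888 / 10348 * 100
hit rate = 8.58%

8.58%


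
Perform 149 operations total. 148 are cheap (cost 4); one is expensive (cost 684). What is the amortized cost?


Formula: Amortized cost = Total cost / Operations
Total cost = (148 * 4) + (1 * 684)
Total cost = 592 + 684 = 1276
Amortized = 1276 / 149 = 8.5638

8.5638


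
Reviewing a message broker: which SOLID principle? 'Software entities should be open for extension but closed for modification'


This describes the Open/Closed Principle (OCP)

Open/Closed Principle (OCP)


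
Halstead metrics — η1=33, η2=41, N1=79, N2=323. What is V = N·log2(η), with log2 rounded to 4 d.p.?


Formula: V = N * log2(η), where N = N1 + N2 and η = η1 + η2
η = 33 + 41 = 74
N = 79 + 323 = 402
log2(74) ≈ 6.2095
V = 402 * 6.2095 = 2496.22

2496.22


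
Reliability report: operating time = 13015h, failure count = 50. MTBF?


Formula: MTBF = Total operating time / Number of failures
MTBF = 13015 / 50
MTBF = 260.3 hours

260.3 hours


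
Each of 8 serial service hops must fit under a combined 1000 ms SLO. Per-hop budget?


Formula: per_stage = total_budget / stages
per_stage = 1000 / 8
per_stage = 125.0 ms

125.0 ms


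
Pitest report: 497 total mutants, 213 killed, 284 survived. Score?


Mutation score = killed / total * 100
Mutation score = 213 / 497 * 100
Mutation score = 42.86%

42.86%


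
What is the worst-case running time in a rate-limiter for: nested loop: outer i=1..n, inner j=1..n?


Reasoning: n iterations times n iterations
Complexity: O(n^2)

O(n^2)


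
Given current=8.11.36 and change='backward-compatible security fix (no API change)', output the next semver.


Current: 8.11.36
Change category: 'backward-compatible security fix (no API change)' → patch bump
SemVer rule: patch bump → increment PATCH (MAJOR and MINOR unchanged)
New: 8.11.37

8.11.37


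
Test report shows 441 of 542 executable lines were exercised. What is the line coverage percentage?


Coverage = covered / total * 100
Coverage = 441 / 542 * 100
Coverage = 81.37%

81.37%


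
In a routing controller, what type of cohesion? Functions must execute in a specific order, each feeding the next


Reasoning: Output of one is input to next
Type: Sequential cohesion

Sequential cohesion


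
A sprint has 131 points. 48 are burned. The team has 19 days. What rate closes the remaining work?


Formula: Required rate = Remaining points / Days left
Remaining = 131 - 48 = 83 points
Required rate = 83 / 19 = 4.37 points/day

4.37 points/day


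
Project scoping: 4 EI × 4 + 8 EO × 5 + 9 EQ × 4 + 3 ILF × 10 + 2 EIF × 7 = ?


UFP = EI*4 + EO*5 + EQ*4 + ILF*10 + EIF*7
UFP = 4*4 + 8*5 + 9*4 + 3*10 + 2*7
UFP = 16 + 40 + 36 + 30 + 14
UFP = 136

136


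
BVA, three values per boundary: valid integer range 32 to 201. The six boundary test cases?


Range: [32, 201]
Boundaries: just below min, min, min+1, max-1, max, just above max
Values: [31, 32, 33, 200, 201, 202]

[31, 32, 33, 200, 201, 202]


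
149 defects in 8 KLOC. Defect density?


Defect density = defects / KLOC
Defect density = 149 / 8
Defect density = 18.625 defects/KLOC

18.625 defects/KLOC


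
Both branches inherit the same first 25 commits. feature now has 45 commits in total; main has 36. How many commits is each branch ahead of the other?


Common ancestor: commit #25
feature commits after divergence: 45 - 25 = 20
main commits after divergence: 36 - 25 = 11
feature is 20 commits ahead of main
main is 11 commits ahead of feature

feature ahead: 20, main ahead: 11


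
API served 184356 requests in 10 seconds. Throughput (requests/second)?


Formula: throughput = requests / seconds
throughput = 184356 / 10
throughput = 18435.6 requests/second

18435.6 requests/second


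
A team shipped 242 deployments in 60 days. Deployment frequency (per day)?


Formula: deployments per day = releases / days
= 242 / 60
= 4.033 deploys/day
(equivalently, 28.23 deploys/week)

4.033 deploys/day


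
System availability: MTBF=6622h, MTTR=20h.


Availability = MTBF / (MTBF + MTTR)
Availability = 6622 / (6622 + 20)
Availability = 6622 / 6642
Availability = 99.6989%

99.6989%


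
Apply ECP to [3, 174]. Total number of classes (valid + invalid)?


Valid range: [3, 174]
Class 1: x < 3 — invalid
Class 2: 3 ≤ x ≤ 174 — valid
Class 3: x > 174 — invalid
Total equivalence classes: 3

3 equivalence classes


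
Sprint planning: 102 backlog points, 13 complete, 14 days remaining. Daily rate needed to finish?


Formula: Required rate = Remaining points / Days left
Remaining = 102 - 13 = 89 points
Required rate = 89 / 14 = 6.36 points/day

6.36 points/day


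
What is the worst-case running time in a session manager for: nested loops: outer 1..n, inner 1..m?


Reasoning: product of independent bounds
Complexity: O(n*m)

O(n*m)


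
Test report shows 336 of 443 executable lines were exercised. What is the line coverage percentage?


Coverage = covered / total * 100
Coverage = 336 / 443 * 100
Coverage = 75.85%

75.85%


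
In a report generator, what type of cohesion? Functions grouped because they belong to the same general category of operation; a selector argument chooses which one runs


Reasoning: Grouped by category of activity, not by data or sequence
Type: Logical cohesion

Logical cohesion


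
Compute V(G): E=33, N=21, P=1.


Formula: V(G) = E - N + 2P
V(G) = 33 - 21 + 2*1
V(G) = 12 + 2
V(G) = 14

14


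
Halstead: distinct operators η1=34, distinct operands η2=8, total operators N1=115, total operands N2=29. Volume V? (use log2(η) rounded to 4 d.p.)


Formula: V = N * log2(η), where N = N1 + N2 and η = η1 + η2
η = 34 + 8 = 42
N = 115 + 29 = 144
log2(42) ≈ 5.3923
V = 144 * 5.3923 = 776.49

776.49


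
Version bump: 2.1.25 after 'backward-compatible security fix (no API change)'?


Current: 2.1.25
Change category: 'backward-compatible security fix (no API change)' → patch bump
SemVer rule: patch bump → increment PATCH (MAJOR and MINOR unchanged)
New: 2.1.26

2.1.26


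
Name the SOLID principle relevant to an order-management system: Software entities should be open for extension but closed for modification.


This describes the Open/Closed Principle (OCP)

Open/Closed Principle (OCP)


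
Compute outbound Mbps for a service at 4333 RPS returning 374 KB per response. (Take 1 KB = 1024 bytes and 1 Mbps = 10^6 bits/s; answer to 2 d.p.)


Formula: Mbps = payload_bytes * RPS * 8 / 1e6
Payload per request = 374 KB = 374 * 1024 = 382976 bytes
Total bytes/sec = 382976 * 4333 = 1659435008
Total bits/sec = 1659435008 * 8 = 13275480064
Mbps = 13275480064 / 1e6 = 13275.48

13275.48 Mbps


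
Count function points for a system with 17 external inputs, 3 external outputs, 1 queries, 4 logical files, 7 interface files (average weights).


UFP = EI*4 + EO*5 + EQ*4 + ILF*10 + EIF*7
UFP = 17*4 + 3*5 + 1*4 + 4*10 + 7*7
UFP = 68 + 15 + 4 + 40 + 49
UFP = 176

176


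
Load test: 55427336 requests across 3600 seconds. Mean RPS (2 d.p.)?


Formula: throughput = requests / seconds
throughput = 55427336 / 3600
throughput = 15396.48 requests/second

15396.48 requests/second


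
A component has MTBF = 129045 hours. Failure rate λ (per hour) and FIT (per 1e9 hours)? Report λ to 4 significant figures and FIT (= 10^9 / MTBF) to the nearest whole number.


Formula: λ = 1 / MTBF; FIT = λ × 1e9 = 1e9 / MTBF
λ = 1 / 129045 ≈ 7.749e-06 failures/hour
FIT = 1e9 / 129045 ≈ 7749 failures per 1e9 hours (nearest whole number)

λ = 7.749e-06 /h, FIT = 7749


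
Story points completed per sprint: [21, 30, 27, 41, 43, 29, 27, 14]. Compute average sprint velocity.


Formula: Avg velocity = Total points / Number of sprints
Points: [21, 30, 27, 41, 43, 29, 27, 14]
Sum = 21 + 30 + 27 + 41 + 43 + 29 + 27 + 14 = 232
Avg velocity = 232 / 8 = 29.0 points/sprint

29.0 points/sprint


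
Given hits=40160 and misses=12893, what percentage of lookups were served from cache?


Formula: hit rate = hits / (hits + misses) * 100
hit rate = 40160 / (40160 + 12893) * 100
hit rate = 40160 / 53053 * 100
hit rate = 75.7%

75.7%


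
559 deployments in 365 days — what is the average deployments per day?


Formula: deployments per day = releases / days
= 559 / 365
= 1.532 deploys/day
(equivalently, 10.72 deploys/week)

1.532 deploys/day


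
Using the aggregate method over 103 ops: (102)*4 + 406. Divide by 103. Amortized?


Formula: Amortized cost = Total cost / Operations
Total cost = (102 * 4) + (1 * 406)
Total cost = 408 + 406 = 814
Amortized = 814 / 103 = 7.9029

7.9029


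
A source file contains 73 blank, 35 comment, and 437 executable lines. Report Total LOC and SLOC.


Total LOC = blank + comment + code
Total LOC = 73 + 35 + 437 = 545
SLOC (source only) = code = 437

Total LOC: 545, SLOC: 437


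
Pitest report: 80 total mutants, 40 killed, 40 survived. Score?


Mutation score = killed / total * 100
Mutation score = 40 / 80 * 100
Mutation score = 50.0%

50.0%


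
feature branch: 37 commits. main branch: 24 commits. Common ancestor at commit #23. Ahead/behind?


Common ancestor: commit #23
feature commits after divergence: 37 - 23 = 14
main commits after divergence: 24 - 23 = 1
feature is 14 commits ahead of main
main is 1 commits ahead of feature

feature ahead: 14, main ahead: 1
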